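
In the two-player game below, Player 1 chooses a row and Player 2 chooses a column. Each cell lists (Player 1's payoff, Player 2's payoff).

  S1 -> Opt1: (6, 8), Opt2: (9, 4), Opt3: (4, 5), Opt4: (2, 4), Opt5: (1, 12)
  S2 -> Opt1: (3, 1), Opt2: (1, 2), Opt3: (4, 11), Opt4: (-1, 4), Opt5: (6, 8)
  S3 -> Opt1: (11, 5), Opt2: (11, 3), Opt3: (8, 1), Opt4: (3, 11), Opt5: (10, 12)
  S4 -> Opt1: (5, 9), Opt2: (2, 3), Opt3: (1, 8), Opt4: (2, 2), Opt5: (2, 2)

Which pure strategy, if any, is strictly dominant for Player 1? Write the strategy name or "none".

S3

S3 vs S1: Opt1: 11>6, Opt2: 11>9, Opt3: 8>4, Opt4: 3>2, Opt5: 10>1.
S3 vs S2: Opt1: 11>3, Opt2: 11>1, Opt3: 8>4, Opt4: 3>-1, Opt5: 10>6.
S3 vs S4: Opt1: 11>5, Opt2: 11>2, Opt3: 8>1, Opt4: 3>2, Opt5: 10>2.
S3 strictly beats every other strategy against every opponent action, so it is strictly dominant.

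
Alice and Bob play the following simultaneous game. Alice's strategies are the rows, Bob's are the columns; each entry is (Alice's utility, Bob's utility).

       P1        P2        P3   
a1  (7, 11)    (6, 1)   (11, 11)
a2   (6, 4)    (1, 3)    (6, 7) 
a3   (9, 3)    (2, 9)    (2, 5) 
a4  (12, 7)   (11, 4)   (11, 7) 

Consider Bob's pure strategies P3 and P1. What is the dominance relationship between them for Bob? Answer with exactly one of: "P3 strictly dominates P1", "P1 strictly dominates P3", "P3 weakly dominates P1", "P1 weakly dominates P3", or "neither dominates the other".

Compare P3 to P1 across each choice by Alice: a1: 11=11, a2: 7>4, a3: 5>3, a4: 7=7.
P3 is at least as good everywhere and strictly better somewhere (tied only at a1, a4), so P3 weakly but not strictly dominates P1.

P3 weakly dominates P1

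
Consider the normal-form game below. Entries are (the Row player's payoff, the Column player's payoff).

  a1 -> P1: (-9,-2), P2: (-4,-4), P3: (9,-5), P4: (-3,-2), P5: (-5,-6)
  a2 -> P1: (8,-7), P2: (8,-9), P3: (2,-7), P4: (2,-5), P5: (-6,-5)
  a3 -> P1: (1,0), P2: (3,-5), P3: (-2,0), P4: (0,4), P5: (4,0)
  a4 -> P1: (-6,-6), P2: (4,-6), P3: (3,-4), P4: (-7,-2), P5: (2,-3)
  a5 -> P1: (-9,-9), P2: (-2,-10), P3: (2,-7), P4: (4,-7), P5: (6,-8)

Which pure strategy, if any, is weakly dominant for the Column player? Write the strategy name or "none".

P4

P4 vs P1: a1: -2=-2, a2: -5>-7, a3: 4>0, a4: -2>-6, a5: -7>-9.
P4 vs P2: a1: -2>-4, a2: -5>-9, a3: 4>-5, a4: -2>-6, a5: -7>-10.
P4 vs P3: a1: -2>-5, a2: -5>-7, a3: 4>0, a4: -2>-4, a5: -7=-7.
P4 vs P5: a1: -2>-6, a2: -5=-5, a3: 4>0, a4: -2>-3, a5: -7>-8.
P4 is at least as good as every other strategy against every opponent action, so it is weakly dominant.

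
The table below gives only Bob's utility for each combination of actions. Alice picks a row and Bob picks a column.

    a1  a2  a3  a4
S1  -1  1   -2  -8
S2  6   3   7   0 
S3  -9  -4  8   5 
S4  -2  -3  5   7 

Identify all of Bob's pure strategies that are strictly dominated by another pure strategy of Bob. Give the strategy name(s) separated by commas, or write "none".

a1: no other strategy beats it everywhere (a2 at S2 (6>3); a3 at S1 (-1>-2); a4 at S1 (-1>-8)).
a2 is not dominated — it holds its own against a1 at S1 (1>-1); a3 at S1 (1>-2); a4 at S1 (1>-8).
a3: no other strategy beats it everywhere (a1 at S2 (7>6); a2 at S2 (7>3); a4 at S1 (-2>-8)).
Nothing dominates a4: a1 at S3 (5>-9); a2 at S3 (5>-4); a3 at S4 (7>5).

none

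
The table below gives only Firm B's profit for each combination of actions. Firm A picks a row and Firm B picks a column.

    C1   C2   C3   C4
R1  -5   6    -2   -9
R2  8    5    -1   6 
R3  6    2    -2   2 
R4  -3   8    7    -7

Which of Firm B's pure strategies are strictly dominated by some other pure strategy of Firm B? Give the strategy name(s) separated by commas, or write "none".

C3, C4

Nothing dominates C1: C2 at R2 (8>5); C3 at R2 (8>-1); C4 at R1 (-5>-9).
C2 is not dominated — it holds its own against C1 at R1 (6>-5); C3 at R1 (6>-2); C4 at R1 (6>-9).
C3 is strictly dominated by C2 (R1: 6>-2, R2: 5>-1, R3: 2>-2, R4: 8>7).
C1 strictly dominates C4 — R1: -5>-9, R2: 8>6, R3: 6>2, R4: -3>-7.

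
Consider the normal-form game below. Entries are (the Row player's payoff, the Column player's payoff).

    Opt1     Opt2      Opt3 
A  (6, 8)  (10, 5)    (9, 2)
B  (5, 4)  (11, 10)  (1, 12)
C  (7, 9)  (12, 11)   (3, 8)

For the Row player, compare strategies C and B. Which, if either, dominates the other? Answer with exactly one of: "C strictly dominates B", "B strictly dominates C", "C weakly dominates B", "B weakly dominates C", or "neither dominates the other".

C strictly dominates B

C's payoffs vs B's, by the Column player's action — Opt1: 7>5, Opt2: 12>11, Opt3: 3>1.
Every comparison favours C, so C strictly dominates B.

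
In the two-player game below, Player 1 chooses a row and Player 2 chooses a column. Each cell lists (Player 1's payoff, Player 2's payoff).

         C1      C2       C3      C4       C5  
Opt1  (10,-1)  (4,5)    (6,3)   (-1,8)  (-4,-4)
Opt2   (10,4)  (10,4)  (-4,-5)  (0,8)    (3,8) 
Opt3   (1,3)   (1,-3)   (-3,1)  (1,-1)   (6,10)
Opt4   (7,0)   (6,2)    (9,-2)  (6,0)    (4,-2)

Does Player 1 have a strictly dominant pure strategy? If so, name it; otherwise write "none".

none

Opt1 fails to dominate Opt2 at C1 (10=10).
Opt2 fails to dominate Opt1 at C1 (10=10).
Opt3 fails to dominate Opt1 at C1 (1<10).
Opt4 fails to dominate Opt1 at C1 (7<10).
No single strategy dominates all the others.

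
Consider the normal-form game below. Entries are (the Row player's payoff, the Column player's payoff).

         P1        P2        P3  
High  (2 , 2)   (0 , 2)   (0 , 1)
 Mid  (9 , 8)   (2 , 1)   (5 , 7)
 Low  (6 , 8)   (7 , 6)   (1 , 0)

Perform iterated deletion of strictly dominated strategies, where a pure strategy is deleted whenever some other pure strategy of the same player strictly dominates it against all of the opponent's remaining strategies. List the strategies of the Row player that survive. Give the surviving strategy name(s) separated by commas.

For the Row player, Mid strictly dominates High on the remaining columns (P1: 9>2, P2: 2>0, P3: 5>0); eliminate High.
The Column player's strategy P2 is strictly dominated by P1 (Mid: 8>1, Low: 8>6) and is removed.
For the Row player, Mid strictly dominates Low on the remaining columns (P1: 9>6, P3: 5>1); eliminate Low.
The Column player's strategy P3 is strictly dominated by P1 (Mid: 8>7) and is removed.
Among the remaining strategies, none is strictly dominated by another pure strategy of the same player, so the elimination stops.
Surviving strategies — the Row player: {Mid}; the Column player: {P1}.

Mid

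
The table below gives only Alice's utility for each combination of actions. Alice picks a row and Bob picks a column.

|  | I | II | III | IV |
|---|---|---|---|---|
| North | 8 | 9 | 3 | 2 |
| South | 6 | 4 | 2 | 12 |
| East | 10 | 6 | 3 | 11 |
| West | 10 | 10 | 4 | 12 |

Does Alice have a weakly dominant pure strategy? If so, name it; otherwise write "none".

West vs North: I: 10>8, II: 10>9, III: 4>3, IV: 12>2.
West vs South: I: 10>6, II: 10>4, III: 4>2, IV: 12=12.
West vs East: I: 10=10, II: 10>6, III: 4>3, IV: 12>11.
West is at least as good as every other strategy against every opponent action, so it is weakly dominant.

West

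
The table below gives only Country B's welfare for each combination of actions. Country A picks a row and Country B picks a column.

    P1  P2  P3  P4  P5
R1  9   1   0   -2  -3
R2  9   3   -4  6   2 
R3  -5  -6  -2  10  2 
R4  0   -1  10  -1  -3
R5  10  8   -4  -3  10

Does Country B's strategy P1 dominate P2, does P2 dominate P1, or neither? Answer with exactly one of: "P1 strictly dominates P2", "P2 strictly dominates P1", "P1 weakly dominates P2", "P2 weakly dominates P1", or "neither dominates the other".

P1 strictly dominates P2

Compare P1 to P2 across every action of Country A: R1: 9>1, R2: 9>3, R3: -5>-6, R4: 0>-1, R5: 10>8.
P1 gives a strictly higher payoff against every action of Country A, so P1 strictly dominates P2.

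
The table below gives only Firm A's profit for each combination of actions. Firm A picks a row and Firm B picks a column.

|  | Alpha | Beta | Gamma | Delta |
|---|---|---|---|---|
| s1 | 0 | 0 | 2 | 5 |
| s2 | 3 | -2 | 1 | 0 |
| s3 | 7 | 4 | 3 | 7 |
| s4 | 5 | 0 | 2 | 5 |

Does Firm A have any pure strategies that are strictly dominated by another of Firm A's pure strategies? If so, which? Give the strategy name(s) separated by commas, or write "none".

s1, s2, s4

s1 is strictly dominated by s3 (Alpha: 7>0, Beta: 4>0, Gamma: 3>2, Delta: 7>5).
s2: dominated, since s3 does at least as well everywhere (Alpha: 7>3, Beta: 4>-2, Gamma: 3>1, Delta: 7>0).
Nothing dominates s3: s1 at Alpha (7>0); s2 at Alpha (7>3); s4 at Alpha (7>5).
s3 strictly dominates s4 — Alpha: 7>5, Beta: 4>0, Gamma: 3>2, Delta: 7>5.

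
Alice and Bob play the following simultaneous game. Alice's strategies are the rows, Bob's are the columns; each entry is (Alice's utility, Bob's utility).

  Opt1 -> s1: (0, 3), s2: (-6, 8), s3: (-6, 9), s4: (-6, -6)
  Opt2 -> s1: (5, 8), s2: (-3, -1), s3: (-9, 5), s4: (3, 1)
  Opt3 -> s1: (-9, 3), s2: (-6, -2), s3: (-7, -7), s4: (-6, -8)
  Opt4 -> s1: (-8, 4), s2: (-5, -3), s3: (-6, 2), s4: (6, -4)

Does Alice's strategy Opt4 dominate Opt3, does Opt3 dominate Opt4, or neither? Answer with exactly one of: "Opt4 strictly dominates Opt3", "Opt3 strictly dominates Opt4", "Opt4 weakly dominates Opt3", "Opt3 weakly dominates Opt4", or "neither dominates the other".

Compare Opt4 to Opt3 across every action of Bob: s1: -8>-9, s2: -5>-6, s3: -6>-7, s4: 6>-6.
Every comparison favours Opt4, so Opt4 strictly dominates Opt3.

Opt4 strictly dominates Opt3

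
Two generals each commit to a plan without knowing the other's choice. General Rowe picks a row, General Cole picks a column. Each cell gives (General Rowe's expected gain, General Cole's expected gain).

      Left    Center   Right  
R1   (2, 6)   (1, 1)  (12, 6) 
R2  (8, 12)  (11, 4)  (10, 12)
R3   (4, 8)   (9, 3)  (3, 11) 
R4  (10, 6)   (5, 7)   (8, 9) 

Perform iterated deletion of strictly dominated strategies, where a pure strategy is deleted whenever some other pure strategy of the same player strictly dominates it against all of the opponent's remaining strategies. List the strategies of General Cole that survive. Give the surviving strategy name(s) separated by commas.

Left, Right

General Rowe's strategy R3 is strictly dominated by R2 (Left: 8>4, Center: 11>9, Right: 10>3) and is removed.
Column Center is eliminated: Right beats it against every remaining row (R1: 6>1, R2: 12>4, R4: 9>7).
Among the remaining strategies, none is strictly dominated by another pure strategy of the same player, so the elimination stops.
Surviving strategies — General Rowe: {R1, R2, R4}; General Cole: {Left, Right}.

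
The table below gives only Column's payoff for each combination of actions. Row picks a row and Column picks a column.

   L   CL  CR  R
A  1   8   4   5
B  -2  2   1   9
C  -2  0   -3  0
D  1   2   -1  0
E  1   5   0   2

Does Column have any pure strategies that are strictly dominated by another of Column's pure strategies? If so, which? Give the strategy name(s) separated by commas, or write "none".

L, CR

L is strictly dominated by CL (A: 8>1, B: 2>-2, C: 0>-2, D: 2>1, E: 5>1).
CL: no other strategy beats it everywhere (L at A (8>1); CR at A (8>4); R at A (8>5)).
CL strictly dominates CR — A: 8>4, B: 2>1, C: 0>-3, D: 2>-1, E: 5>0.
R is not dominated — it holds its own against L at A (5>1); CL at B (9>2); CR at A (5>4).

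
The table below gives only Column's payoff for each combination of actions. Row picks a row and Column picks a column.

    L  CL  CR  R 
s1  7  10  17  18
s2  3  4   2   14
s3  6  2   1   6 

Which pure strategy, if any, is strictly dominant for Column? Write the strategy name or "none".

L fails to dominate CL at s1 (7<10).
CL fails to dominate L at s3 (2<6).
CR fails to dominate L at s2 (2<3).
R fails to dominate L at s3 (6=6).
No single strategy dominates all the others.

none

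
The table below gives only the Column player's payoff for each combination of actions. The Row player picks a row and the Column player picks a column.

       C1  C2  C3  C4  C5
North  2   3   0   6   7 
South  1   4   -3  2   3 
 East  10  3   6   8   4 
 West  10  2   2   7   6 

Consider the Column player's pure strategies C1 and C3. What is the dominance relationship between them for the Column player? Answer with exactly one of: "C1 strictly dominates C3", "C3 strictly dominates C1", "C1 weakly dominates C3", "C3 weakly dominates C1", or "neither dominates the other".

C1 strictly dominates C3

C1's payoffs vs C3's, by the Row player's action — North: 2>0, South: 1>-3, East: 10>6, West: 10>2.
Every comparison favours C1, so C1 strictly dominates C3.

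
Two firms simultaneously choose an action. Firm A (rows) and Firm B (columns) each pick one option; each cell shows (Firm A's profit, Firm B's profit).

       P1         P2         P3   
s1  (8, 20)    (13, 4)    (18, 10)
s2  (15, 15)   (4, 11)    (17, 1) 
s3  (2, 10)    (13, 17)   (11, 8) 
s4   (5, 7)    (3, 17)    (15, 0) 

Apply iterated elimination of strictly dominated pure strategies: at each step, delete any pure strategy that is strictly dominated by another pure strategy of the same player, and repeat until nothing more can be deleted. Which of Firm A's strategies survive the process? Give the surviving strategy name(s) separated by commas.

For Firm A, s1 strictly dominates s4 on the remaining columns (P1: 8>5, P2: 13>3, P3: 18>15); eliminate s4.
Firm B's strategy P3 is strictly dominated by P1 (s1: 20>10, s2: 15>1, s3: 10>8) and is removed.
Among the remaining strategies, none is strictly dominated by another pure strategy of the same player, so the elimination stops.
Surviving strategies — Firm A: {s1, s2, s3}; Firm B: {P1, P2}.

s1, s2, s3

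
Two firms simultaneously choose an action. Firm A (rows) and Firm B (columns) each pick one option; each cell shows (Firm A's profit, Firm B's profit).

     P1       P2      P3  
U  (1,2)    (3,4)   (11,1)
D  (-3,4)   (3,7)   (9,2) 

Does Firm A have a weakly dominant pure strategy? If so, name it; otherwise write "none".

U vs D: P1: 1>-3, P2: 3=3, P3: 11>9.
U is at least as good as every other strategy against every opponent action, so it is weakly dominant.

U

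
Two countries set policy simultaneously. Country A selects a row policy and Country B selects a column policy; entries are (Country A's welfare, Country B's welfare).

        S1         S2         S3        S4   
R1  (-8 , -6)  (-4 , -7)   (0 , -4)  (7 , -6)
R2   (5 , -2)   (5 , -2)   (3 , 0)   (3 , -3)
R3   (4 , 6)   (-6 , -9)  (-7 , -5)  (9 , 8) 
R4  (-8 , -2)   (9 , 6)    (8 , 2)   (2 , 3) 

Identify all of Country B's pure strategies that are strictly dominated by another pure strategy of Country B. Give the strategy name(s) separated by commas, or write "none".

none

S1: no other strategy beats it everywhere (S2 at R1 (-6>-7); S3 at R3 (6>-5); S4 at R1 (-6=-6)).
S2 is not dominated — it holds its own against S1 at R2 (-2=-2); S3 at R4 (6>2); S4 at R2 (-2>-3).
Nothing dominates S3: S1 at R1 (-4>-6); S2 at R1 (-4>-7); S4 at R1 (-4>-6).
S4 is not dominated — it holds its own against S1 at R1 (-6=-6); S2 at R1 (-6>-7); S3 at R3 (8>-5).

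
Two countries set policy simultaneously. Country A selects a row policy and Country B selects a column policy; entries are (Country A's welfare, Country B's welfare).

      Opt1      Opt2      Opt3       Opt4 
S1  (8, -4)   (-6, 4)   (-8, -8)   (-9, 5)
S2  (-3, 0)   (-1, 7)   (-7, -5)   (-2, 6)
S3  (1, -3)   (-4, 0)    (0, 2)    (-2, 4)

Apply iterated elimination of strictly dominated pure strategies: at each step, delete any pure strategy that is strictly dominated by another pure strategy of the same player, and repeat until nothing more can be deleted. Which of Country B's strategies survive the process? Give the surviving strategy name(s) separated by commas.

Column Opt1 is eliminated: Opt2 beats it against every remaining row (S1: 4>-4, S2: 7>0, S3: 0>-3).
Country A's strategy S1 is strictly dominated by S2 (Opt2: -1>-6, Opt3: -7>-8, Opt4: -2>-9) and is removed.
Country B's strategy Opt3 is strictly dominated by Opt4 (S2: 6>-5, S3: 4>2) and is removed.
Among the remaining strategies, none is strictly dominated by another pure strategy of the same player, so the elimination stops.
Surviving strategies — Country A: {S2, S3}; Country B: {Opt2, Opt4}.

Opt2, Opt4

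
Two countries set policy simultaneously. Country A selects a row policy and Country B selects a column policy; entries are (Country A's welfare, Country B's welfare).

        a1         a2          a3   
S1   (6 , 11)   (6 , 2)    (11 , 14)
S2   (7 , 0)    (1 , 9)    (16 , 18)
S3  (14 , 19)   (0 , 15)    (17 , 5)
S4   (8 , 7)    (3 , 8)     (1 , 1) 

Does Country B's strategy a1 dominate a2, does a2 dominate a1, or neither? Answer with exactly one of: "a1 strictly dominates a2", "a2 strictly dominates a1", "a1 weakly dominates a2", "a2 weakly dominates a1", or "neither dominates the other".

Compare a1 to a2 across every action of Country A: S1: 11>2, S2: 0<9, S3: 19>15, S4: 7<8.
a1 does better at S1, S3 but worse at S2, S4; neither strategy dominates the other.

neither dominates the other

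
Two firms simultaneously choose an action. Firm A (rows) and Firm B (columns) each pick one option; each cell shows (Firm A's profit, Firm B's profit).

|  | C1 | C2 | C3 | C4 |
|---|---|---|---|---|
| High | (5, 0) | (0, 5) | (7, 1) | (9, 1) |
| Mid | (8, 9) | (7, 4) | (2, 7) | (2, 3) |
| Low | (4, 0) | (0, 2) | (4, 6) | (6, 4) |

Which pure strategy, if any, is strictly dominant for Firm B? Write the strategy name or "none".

C1 fails to dominate C2 at High (0<5).
C2 fails to dominate C1 at Mid (4<9).
C3 fails to dominate C1 at Mid (7<9).
C4 fails to dominate C1 at Mid (3<9).
No single strategy dominates all the others.

none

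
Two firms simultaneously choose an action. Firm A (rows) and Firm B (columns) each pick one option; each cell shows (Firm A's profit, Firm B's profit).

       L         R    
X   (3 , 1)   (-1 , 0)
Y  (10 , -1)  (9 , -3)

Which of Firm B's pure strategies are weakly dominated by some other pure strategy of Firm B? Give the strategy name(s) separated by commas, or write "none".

Nothing dominates L: R at X (1>0).
L weakly dominates R — X: 1>0, Y: -1>-3.

R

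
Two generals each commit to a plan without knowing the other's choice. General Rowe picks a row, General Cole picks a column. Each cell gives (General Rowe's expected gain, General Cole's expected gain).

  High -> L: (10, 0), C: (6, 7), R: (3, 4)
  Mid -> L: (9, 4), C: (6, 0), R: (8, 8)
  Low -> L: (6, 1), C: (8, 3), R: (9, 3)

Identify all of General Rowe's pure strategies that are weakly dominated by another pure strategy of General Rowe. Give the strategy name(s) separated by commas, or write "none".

Nothing dominates High: Mid at L (10>9); Low at L (10>6).
Mid: no other strategy beats it everywhere (High at R (8>3); Low at L (9>6)).
Nothing dominates Low: High at C (8>6); Mid at C (8>6).

none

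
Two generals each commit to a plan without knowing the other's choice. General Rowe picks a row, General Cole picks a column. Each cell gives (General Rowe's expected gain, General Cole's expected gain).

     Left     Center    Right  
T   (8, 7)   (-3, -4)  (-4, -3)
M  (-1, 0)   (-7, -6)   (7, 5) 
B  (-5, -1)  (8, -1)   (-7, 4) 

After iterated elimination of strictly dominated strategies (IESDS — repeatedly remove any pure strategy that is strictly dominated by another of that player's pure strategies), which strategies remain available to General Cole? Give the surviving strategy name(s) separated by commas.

Left, Right

Column Center is eliminated: Right beats it against every remaining row (T: -3>-4, M: 5>-6, B: 4>-1).
Row B is eliminated: T beats it against every remaining column (Left: 8>-5, Right: -4>-7).
Among the remaining strategies, none is strictly dominated by another pure strategy of the same player, so the elimination stops.
Surviving strategies — General Rowe: {T, M}; General Cole: {Left, Right}.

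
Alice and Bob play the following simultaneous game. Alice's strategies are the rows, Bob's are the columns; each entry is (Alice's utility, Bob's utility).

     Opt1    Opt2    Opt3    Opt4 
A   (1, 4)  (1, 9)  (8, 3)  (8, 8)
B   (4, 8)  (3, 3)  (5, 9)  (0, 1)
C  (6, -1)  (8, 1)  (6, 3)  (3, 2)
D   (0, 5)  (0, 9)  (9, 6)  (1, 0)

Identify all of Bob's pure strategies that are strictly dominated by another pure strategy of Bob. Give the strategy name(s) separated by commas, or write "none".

Opt1: no other strategy beats it everywhere (Opt2 at B (8>3); Opt3 at A (4>3); Opt4 at B (8>1)).
Opt2: no other strategy beats it everywhere (Opt1 at A (9>4); Opt3 at A (9>3); Opt4 at A (9>8)).
Nothing dominates Opt3: Opt1 at B (9>8); Opt2 at B (9>3); Opt4 at B (9>1).
Opt4 is not dominated — it holds its own against Opt1 at A (8>4); Opt2 at C (2>1); Opt3 at A (8>3).

none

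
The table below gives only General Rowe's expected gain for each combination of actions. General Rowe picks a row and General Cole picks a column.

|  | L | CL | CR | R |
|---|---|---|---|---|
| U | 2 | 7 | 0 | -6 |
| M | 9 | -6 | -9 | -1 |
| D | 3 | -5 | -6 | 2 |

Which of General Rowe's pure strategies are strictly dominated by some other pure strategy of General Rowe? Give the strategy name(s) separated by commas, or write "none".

U is not dominated — it holds its own against M at CL (7>-6); D at CL (7>-5).
M is not dominated — it holds its own against U at L (9>2); D at L (9>3).
D is not dominated — it holds its own against U at L (3>2); M at CL (-5>-6).

none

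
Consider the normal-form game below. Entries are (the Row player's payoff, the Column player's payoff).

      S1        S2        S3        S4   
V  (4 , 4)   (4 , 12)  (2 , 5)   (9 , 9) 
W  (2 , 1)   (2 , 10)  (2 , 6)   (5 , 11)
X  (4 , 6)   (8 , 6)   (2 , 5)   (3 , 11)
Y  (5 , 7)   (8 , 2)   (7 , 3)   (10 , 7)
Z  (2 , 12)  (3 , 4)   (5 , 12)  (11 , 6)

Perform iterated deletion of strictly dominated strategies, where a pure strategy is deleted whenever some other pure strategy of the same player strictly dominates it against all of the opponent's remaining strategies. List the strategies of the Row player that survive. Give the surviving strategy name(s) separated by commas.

Y, Z

For the Row player, Y strictly dominates V on the remaining columns (S1: 5>4, S2: 8>4, S3: 7>2, S4: 10>9); eliminate V.
Row W is eliminated: Y beats it against every remaining column (S1: 5>2, S2: 8>2, S3: 7>2, S4: 10>5).
Column S2 is eliminated: S4 beats it against every remaining row (X: 11>6, Y: 7>2, Z: 6>4).
For the Row player, Y strictly dominates X on the remaining columns (S1: 5>4, S3: 7>2, S4: 10>3); eliminate X.
Among the remaining strategies, none is strictly dominated by another pure strategy of the same player, so the elimination stops.
Surviving strategies — the Row player: {Y, Z}; the Column player: {S1, S3, S4}.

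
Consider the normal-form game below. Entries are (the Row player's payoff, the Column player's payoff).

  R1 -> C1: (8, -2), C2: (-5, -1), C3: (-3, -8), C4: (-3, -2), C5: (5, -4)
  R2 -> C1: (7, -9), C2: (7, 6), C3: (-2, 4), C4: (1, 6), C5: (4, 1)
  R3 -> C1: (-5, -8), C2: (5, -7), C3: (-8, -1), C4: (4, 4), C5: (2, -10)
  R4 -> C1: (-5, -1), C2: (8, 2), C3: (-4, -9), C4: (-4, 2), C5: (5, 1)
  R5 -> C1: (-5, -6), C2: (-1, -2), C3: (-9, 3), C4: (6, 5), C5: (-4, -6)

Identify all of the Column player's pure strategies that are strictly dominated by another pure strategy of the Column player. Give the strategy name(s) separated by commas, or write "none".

C1 is strictly dominated by C2 (R1: -1>-2, R2: 6>-9, R3: -7>-8, R4: 2>-1, R5: -2>-6).
C2: no other strategy beats it everywhere (C1 at R1 (-1>-2); C3 at R1 (-1>-8); C4 at R1 (-1>-2); C5 at R1 (-1>-4)).
C3: dominated, since C4 does at least as well everywhere (R1: -2>-8, R2: 6>4, R3: 4>-1, R4: 2>-9, R5: 5>3).
C4: no other strategy beats it everywhere (C1 at R1 (-2=-2); C2 at R2 (6=6); C3 at R1 (-2>-8); C5 at R1 (-2>-4)).
C2 strictly dominates C5 — R1: -1>-4, R2: 6>1, R3: -7>-10, R4: 2>1, R5: -2>-6.

C1, C3, C5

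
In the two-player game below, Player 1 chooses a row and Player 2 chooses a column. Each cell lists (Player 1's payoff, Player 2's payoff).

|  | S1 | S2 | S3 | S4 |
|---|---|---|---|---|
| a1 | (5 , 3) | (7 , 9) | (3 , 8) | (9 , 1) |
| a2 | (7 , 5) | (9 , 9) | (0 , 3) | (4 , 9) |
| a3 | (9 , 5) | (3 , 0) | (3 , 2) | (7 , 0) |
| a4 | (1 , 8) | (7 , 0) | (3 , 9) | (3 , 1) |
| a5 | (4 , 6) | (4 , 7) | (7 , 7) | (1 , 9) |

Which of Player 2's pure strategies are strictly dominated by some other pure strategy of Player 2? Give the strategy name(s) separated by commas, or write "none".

Nothing dominates S1: S2 at a3 (5>0); S3 at a2 (5>3); S4 at a1 (3>1).
S2: no other strategy beats it everywhere (S1 at a1 (9>3); S3 at a1 (9>8); S4 at a1 (9>1)).
Nothing dominates S3: S1 at a1 (8>3); S2 at a3 (2>0); S4 at a1 (8>1).
S4 is not dominated — it holds its own against S1 at a2 (9>5); S2 at a2 (9=9); S3 at a2 (9>3).

none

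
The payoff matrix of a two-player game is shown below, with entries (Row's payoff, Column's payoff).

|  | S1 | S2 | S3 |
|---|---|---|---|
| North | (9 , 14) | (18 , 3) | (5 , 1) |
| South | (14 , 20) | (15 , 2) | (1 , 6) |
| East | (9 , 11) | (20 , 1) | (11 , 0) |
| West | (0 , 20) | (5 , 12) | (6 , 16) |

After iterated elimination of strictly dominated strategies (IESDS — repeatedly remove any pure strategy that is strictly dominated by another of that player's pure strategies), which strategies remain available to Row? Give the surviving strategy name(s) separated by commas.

For Row, East strictly dominates West on the remaining columns (S1: 9>0, S2: 20>5, S3: 11>6); eliminate West.
For Column, S1 strictly dominates S2 on the remaining rows (North: 14>3, South: 20>2, East: 11>1); eliminate S2.
For Column, S1 strictly dominates S3 on the remaining rows (North: 14>1, South: 20>6, East: 11>0); eliminate S3.
Row's strategy North is strictly dominated by South (S1: 14>9) and is removed.
Row East is eliminated: South beats it against every remaining column (S1: 14>9).
Among the remaining strategies, none is strictly dominated by another pure strategy of the same player, so the elimination stops.
Surviving strategies — Row: {South}; Column: {S1}.

South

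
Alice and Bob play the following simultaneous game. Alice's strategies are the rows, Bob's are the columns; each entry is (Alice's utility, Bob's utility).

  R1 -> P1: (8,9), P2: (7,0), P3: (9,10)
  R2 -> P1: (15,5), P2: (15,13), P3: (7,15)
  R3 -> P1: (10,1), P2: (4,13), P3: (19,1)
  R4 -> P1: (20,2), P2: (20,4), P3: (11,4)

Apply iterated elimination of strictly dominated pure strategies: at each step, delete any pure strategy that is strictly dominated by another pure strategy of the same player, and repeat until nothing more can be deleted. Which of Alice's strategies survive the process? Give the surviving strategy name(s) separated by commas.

Row R1 is eliminated: R4 beats it against every remaining column (P1: 20>8, P2: 20>7, P3: 11>9).
For Alice, R4 strictly dominates R2 on the remaining columns (P1: 20>15, P2: 20>15, P3: 11>7); eliminate R2.
For Bob, P2 strictly dominates P1 on the remaining rows (R3: 13>1, R4: 4>2); eliminate P1.
Among the remaining strategies, none is strictly dominated by another pure strategy of the same player, so the elimination stops.
Surviving strategies — Alice: {R3, R4}; Bob: {P2, P3}.

R3, R4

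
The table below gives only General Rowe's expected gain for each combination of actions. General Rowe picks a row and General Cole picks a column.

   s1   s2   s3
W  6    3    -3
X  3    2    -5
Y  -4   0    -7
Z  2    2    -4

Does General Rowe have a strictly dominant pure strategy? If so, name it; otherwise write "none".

W vs X: s1: 6>3, s2: 3>2, s3: -3>-5.
W vs Y: s1: 6>-4, s2: 3>0, s3: -3>-7.
W vs Z: s1: 6>2, s2: 3>2, s3: -3>-4.
W strictly beats every other strategy against every opponent action, so it is strictly dominant.

W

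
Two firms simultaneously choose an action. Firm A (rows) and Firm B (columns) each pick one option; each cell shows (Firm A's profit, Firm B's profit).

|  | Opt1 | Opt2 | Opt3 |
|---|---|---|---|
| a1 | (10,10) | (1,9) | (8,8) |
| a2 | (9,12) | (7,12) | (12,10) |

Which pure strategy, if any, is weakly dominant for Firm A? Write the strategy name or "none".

a1 fails to dominate a2 at Opt2 (1<7).
a2 fails to dominate a1 at Opt1 (9<10).
No single strategy dominates all the others.

none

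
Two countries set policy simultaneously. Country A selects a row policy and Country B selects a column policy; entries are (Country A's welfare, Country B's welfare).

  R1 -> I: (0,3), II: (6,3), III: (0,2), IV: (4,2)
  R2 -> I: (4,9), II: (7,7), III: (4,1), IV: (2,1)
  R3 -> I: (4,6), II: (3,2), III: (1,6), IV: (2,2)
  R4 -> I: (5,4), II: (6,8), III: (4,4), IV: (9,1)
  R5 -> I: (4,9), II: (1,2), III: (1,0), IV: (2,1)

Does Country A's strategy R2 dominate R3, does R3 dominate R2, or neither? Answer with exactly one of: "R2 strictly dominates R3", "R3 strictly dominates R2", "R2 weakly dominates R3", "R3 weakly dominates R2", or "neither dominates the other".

Compare R2 to R3 across each opponent action: I: 4=4, II: 7>3, III: 4>1, IV: 2=2.
R2 is at least as good everywhere and strictly better somewhere (tied only at I, IV), so R2 weakly but not strictly dominates R3.

R2 weakly dominates R3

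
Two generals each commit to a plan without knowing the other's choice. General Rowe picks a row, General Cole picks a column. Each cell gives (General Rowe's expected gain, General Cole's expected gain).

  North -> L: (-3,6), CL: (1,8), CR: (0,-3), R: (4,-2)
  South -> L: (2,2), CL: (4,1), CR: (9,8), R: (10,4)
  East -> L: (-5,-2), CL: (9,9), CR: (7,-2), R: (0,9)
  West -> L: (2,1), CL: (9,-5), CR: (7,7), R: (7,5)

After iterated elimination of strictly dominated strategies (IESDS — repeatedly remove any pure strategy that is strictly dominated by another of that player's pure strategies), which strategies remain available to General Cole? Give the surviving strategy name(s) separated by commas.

General Rowe's strategy North is strictly dominated by South (L: 2>-3, CL: 4>1, CR: 9>0, R: 10>4) and is removed.
For General Cole, R strictly dominates L on the remaining rows (South: 4>2, East: 9>-2, West: 5>1); eliminate L.
Among the remaining strategies, none is strictly dominated by another pure strategy of the same player, so the elimination stops.
Surviving strategies — General Rowe: {South, East, West}; General Cole: {CL, CR, R}.

CL, CR, R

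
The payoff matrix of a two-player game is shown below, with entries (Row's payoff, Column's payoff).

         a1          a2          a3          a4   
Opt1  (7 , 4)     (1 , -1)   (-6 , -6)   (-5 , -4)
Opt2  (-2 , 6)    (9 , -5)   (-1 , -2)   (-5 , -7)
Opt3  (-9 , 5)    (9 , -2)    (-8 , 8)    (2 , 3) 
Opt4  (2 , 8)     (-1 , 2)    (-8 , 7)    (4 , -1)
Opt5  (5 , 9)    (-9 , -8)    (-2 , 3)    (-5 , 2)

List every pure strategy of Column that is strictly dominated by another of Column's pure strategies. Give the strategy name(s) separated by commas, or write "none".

Nothing dominates a1: a2 at Opt1 (4>-1); a3 at Opt1 (4>-6); a4 at Opt1 (4>-4).
a2 is strictly dominated by a1 (Opt1: 4>-1, Opt2: 6>-5, Opt3: 5>-2, Opt4: 8>2, Opt5: 9>-8).
a3: no other strategy beats it everywhere (a1 at Opt3 (8>5); a2 at Opt2 (-2>-5); a4 at Opt2 (-2>-7)).
a4: dominated, since a1 does at least as well everywhere (Opt1: 4>-4, Opt2: 6>-7, Opt3: 5>3, Opt4: 8>-1, Opt5: 9>2).

a2, a4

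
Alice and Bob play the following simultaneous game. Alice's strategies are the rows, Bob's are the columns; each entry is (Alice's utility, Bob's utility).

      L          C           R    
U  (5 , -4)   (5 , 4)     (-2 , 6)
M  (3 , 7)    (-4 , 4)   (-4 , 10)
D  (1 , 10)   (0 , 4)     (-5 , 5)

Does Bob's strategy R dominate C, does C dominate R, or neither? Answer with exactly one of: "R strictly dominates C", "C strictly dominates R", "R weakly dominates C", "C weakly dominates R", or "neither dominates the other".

R's payoffs vs C's, by Alice's action — U: 6>4, M: 10>4, D: 5>4.
Every comparison favours R, so R strictly dominates C.

R strictly dominates C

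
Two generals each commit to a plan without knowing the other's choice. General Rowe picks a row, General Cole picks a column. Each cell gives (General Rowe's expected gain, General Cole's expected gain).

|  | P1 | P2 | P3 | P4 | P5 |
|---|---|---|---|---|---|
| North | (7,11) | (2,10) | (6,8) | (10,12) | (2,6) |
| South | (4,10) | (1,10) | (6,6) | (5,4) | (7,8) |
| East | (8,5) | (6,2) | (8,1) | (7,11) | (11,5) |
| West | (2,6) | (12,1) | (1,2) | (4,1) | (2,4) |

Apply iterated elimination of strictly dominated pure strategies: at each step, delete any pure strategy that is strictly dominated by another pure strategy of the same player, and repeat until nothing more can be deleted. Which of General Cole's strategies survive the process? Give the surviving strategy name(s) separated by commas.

P4

General Rowe's strategy South is strictly dominated by East (P1: 8>4, P2: 6>1, P3: 8>6, P4: 7>5, P5: 11>7) and is removed.
Column P2 is eliminated: P1 beats it against every remaining row (North: 11>10, East: 5>2, West: 6>1).
General Rowe's strategy West is strictly dominated by East (P1: 8>2, P3: 8>1, P4: 7>4, P5: 11>2) and is removed.
Column P1 is eliminated: P4 beats it against every remaining row (North: 12>11, East: 11>5).
General Cole's strategy P3 is strictly dominated by P4 (North: 12>8, East: 11>1) and is removed.
General Cole's strategy P5 is strictly dominated by P4 (North: 12>6, East: 11>5) and is removed.
General Rowe's strategy East is strictly dominated by North (P4: 10>7) and is removed.
Among the remaining strategies, none is strictly dominated by another pure strategy of the same player, so the elimination stops.
Surviving strategies — General Rowe: {North}; General Cole: {P4}.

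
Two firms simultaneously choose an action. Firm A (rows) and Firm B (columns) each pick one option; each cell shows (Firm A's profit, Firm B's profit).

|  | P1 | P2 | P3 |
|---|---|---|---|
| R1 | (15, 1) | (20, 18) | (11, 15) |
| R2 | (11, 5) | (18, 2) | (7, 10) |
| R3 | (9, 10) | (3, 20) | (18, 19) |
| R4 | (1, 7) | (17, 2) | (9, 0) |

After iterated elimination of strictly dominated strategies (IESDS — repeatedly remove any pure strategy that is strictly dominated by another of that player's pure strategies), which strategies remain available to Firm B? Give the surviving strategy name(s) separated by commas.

For Firm A, R1 strictly dominates R2 on the remaining columns (P1: 15>11, P2: 20>18, P3: 11>7); eliminate R2.
For Firm A, R1 strictly dominates R4 on the remaining columns (P1: 15>1, P2: 20>17, P3: 11>9); eliminate R4.
Firm B's strategy P1 is strictly dominated by P2 (R1: 18>1, R3: 20>10) and is removed.
For Firm B, P2 strictly dominates P3 on the remaining rows (R1: 18>15, R3: 20>19); eliminate P3.
For Firm A, R1 strictly dominates R3 on the remaining columns (P2: 20>3); eliminate R3.
Among the remaining strategies, none is strictly dominated by another pure strategy of the same player, so the elimination stops.
Surviving strategies — Firm A: {R1}; Firm B: {P2}.

P2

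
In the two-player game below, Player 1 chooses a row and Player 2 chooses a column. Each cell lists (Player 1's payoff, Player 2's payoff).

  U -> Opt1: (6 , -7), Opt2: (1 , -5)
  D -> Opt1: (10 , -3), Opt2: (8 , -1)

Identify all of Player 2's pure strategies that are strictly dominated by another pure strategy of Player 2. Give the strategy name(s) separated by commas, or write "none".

Opt1

Opt1 is strictly dominated by Opt2 (U: -5>-7, D: -1>-3).
Opt2 is not dominated — it holds its own against Opt1 at U (-5>-7).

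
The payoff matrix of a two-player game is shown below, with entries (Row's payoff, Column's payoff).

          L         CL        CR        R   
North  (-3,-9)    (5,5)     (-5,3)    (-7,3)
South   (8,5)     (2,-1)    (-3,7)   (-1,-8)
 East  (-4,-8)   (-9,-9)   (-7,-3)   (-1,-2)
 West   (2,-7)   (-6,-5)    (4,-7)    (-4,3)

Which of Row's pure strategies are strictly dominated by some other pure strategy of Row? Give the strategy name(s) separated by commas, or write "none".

North is not dominated — it holds its own against South at CL (5>2); East at L (-3>-4); West at CL (5>-6).
South is not dominated — it holds its own against North at L (8>-3); East at L (8>-4); West at L (8>2).
Nothing dominates East: North at R (-1>-7); South at R (-1=-1); West at R (-1>-4).
Nothing dominates West: North at L (2>-3); South at CR (4>-3); East at L (2>-4).

none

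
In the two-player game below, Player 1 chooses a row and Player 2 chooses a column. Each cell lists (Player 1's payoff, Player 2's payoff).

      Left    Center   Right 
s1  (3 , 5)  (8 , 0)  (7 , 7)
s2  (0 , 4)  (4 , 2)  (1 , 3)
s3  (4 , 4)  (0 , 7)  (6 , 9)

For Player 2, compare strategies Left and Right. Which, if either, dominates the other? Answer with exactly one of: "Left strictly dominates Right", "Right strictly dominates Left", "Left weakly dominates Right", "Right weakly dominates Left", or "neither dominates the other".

Left's payoffs vs Right's, by Player 1's action — s1: 5<7, s2: 4>3, s3: 4<9.
Left does better at s2 but worse at s1, s3; neither strategy dominates the other.

neither dominates the other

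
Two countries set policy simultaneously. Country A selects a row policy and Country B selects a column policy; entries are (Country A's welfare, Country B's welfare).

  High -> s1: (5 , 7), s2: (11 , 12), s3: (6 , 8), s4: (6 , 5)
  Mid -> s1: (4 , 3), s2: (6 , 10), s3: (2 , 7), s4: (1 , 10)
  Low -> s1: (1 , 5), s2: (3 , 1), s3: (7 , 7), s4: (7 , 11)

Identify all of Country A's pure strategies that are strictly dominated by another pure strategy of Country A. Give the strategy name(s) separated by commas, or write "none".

High: no other strategy beats it everywhere (Mid at s1 (5>4); Low at s1 (5>1)).
Mid is strictly dominated by High (s1: 5>4, s2: 11>6, s3: 6>2, s4: 6>1).
Nothing dominates Low: High at s3 (7>6); Mid at s3 (7>2).

Mid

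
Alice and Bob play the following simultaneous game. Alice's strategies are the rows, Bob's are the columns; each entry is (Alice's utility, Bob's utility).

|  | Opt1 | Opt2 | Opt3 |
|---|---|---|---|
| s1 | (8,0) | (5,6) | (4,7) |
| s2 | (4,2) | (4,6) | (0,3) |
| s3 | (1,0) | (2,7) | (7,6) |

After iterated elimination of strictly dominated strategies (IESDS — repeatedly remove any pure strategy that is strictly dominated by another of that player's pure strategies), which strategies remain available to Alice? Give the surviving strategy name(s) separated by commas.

s1, s3

Row s2 is eliminated: s1 beats it against every remaining column (Opt1: 8>4, Opt2: 5>4, Opt3: 4>0).
Column Opt1 is eliminated: Opt2 beats it against every remaining row (s1: 6>0, s3: 7>0).
Among the remaining strategies, none is strictly dominated by another pure strategy of the same player, so the elimination stops.
Surviving strategies — Alice: {s1, s3}; Bob: {Opt2, Opt3}.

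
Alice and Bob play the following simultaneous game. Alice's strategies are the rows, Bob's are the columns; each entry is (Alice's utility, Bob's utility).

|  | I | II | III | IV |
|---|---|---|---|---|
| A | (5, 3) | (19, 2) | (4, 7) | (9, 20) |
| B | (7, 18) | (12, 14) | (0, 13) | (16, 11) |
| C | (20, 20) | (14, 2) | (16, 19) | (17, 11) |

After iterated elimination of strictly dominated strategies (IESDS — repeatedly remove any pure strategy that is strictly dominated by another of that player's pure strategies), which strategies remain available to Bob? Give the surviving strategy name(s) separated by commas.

Alice's strategy B is strictly dominated by C (I: 20>7, II: 14>12, III: 16>0, IV: 17>16) and is removed.
For Bob, I strictly dominates II on the remaining rows (A: 3>2, C: 20>2); eliminate II.
Row A is eliminated: C beats it against every remaining column (I: 20>5, III: 16>4, IV: 17>9).
For Bob, I strictly dominates III on the remaining rows (C: 20>19); eliminate III.
Column IV is eliminated: I beats it against every remaining row (C: 20>11).
Among the remaining strategies, none is strictly dominated by another pure strategy of the same player, so the elimination stops.
Surviving strategies — Alice: {C}; Bob: {I}.

I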